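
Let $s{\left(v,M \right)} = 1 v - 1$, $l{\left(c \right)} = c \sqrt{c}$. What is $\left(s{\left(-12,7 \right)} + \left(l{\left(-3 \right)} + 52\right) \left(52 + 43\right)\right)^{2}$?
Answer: $24031654 - 2808390 i \sqrt{3} \approx 2.4032 \cdot 10^{7} - 4.8643 \cdot 10^{6} i$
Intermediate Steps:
$l{\left(c \right)} = c^{\frac{3}{2}}$
$s{\left(v,M \right)} = -1 + v$ ($s{\left(v,M \right)} = v - 1 = -1 + v$)
$\left(s{\left(-12,7 \right)} + \left(l{\left(-3 \right)} + 52\right) \left(52 + 43\right)\right)^{2} = \left(\left(-1 - 12\right) + \left(\left(-3\right)^{\frac{3}{2}} + 52\right) \left(52 + 43\right)\right)^{2} = \left(-13 + \left(- 3 i \sqrt{3} + 52\right) 95\right)^{2} = \left(-13 + \left(52 - 3 i \sqrt{3}\right) 95\right)^{2} = \left(-13 + \left(4940 - 285 i \sqrt{3}\right)\right)^{2} = \left(4927 - 285 i \sqrt{3}\right)^{2}$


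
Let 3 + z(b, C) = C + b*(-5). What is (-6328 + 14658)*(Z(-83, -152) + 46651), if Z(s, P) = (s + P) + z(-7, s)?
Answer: 386220450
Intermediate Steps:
z(b, C) = -3 + C - 5*b (z(b, C) = -3 + (C + b*(-5)) = -3 + (C - 5*b) = -3 + C - 5*b)
Z(s, P) = 32 + P + 2*s (Z(s, P) = (s + P) + (-3 + s - 5*(-7)) = (P + s) + (-3 + s + 35) = (P + s) + (32 + s) = 32 + P + 2*s)
(-6328 + 14658)*(Z(-83, -152) + 46651) = (-6328 + 14658)*((32 - 152 + 2*(-83)) + 46651) = 8330*((32 - 152 - 166) + 46651) = 8330*(-286 + 46651) = 8330*46365 = 386220450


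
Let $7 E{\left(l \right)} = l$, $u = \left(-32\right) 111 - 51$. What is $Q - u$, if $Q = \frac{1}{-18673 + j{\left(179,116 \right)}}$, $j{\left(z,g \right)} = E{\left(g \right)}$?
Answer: $\frac{470533778}{130595} \approx 3603.0$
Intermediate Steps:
$u = -3603$ ($u = -3552 - 51 = -3603$)
$E{\left(l \right)} = \frac{l}{7}$
$j{\left(z,g \right)} = \frac{g}{7}$
$Q = - \frac{7}{130595}$ ($Q = \frac{1}{-18673 + \frac{1}{7} \cdot 116} = \frac{1}{-18673 + \frac{116}{7}} = \frac{1}{- \frac{130595}{7}} = - \frac{7}{130595} \approx -5.3601 \cdot 10^{-5}$)
$Q - u = - \frac{7}{130595} - -3603 = - \frac{7}{130595} + 3603 = \frac{470533778}{130595}$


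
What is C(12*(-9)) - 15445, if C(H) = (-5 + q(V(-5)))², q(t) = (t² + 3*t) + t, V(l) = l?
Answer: -15445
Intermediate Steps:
q(t) = t² + 4*t
C(H) = 0 (C(H) = (-5 - 5*(4 - 5))² = (-5 - 5*(-1))² = (-5 + 5)² = 0² = 0)
C(12*(-9)) - 15445 = 0 - 15445 = -15445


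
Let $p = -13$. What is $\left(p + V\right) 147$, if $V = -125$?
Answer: $-20286$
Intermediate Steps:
$\left(p + V\right) 147 = \left(-13 - 125\right) 147 = \left(-138\right) 147 = -20286$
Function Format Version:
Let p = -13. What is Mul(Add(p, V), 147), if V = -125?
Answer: -20286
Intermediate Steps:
Mul(Add(p, V), 147) = Mul(Add(-13, -125), 147) = Mul(-138, 147) = -20286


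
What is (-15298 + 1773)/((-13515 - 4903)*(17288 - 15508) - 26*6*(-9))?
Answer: 13525/32782636 ≈ 0.00041257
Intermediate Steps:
(-15298 + 1773)/((-13515 - 4903)*(17288 - 15508) - 26*6*(-9)) = -13525/(-18418*1780 - 156*(-9)) = -13525/(-32784040 + 1404) = -13525/(-32782636) = -13525*(-1/32782636) = 13525/32782636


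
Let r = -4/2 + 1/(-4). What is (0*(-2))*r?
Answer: 0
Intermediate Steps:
r = -9/4 (r = -4*1/2 + 1*(-1/4) = -2 - 1/4 = -9/4 ≈ -2.2500)
(0*(-2))*r = (0*(-2))*(-9/4) = 0*(-9/4) = 0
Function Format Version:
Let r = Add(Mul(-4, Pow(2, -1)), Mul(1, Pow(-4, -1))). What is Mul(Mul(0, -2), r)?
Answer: 0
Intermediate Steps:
r = Rational(-9, 4) (r = Add(Mul(-4, Rational(1, 2)), Mul(1, Rational(-1, 4))) = Add(-2, Rational(-1, 4)) = Rational(-9, 4) ≈ -2.2500)
Mul(Mul(0, -2), r) = Mul(Mul(0, -2), Rational(-9, 4)) = Mul(0, Rational(-9, 4)) = 0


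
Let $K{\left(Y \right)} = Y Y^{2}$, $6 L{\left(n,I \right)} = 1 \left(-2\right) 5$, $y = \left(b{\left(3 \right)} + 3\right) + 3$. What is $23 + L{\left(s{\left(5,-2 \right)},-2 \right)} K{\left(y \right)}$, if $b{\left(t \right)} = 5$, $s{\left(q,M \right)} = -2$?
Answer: $- \frac{6586}{3} \approx -2195.3$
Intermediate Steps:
$y = 11$ ($y = \left(5 + 3\right) + 3 = 8 + 3 = 11$)
$L{\left(n,I \right)} = - \frac{5}{3}$ ($L{\left(n,I \right)} = \frac{1 \left(-2\right) 5}{6} = \frac{\left(-2\right) 5}{6} = \frac{1}{6} \left(-10\right) = - \frac{5}{3}$)
$K{\left(Y \right)} = Y^{3}$
$23 + L{\left(s{\left(5,-2 \right)},-2 \right)} K{\left(y \right)} = 23 - \frac{5 \cdot 11^{3}}{3} = 23 - \frac{6655}{3} = - \frac{6586}{3}$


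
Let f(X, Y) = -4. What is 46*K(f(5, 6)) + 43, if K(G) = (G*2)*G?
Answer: 1515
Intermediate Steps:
K(G) = 2*G**2 (K(G) = (2*G)*G = 2*G**2)
46*K(f(5, 6)) + 43 = 46*(2*(-4)**2) + 43 = 46*(2*16) + 43 = 46*32 + 43 = 1472 + 43 = 1515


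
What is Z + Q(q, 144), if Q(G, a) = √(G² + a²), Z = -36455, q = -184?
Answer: -36455 + 8*√853 ≈ -36221.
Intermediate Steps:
Z + Q(q, 144) = -36455 + √((-184)² + 144²) = -36455 + √(33856 + 20736) = -36455 + √54592 = -36455 + 8*√853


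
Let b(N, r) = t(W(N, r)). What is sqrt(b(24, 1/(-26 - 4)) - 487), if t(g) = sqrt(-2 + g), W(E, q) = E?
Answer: sqrt(-487 + sqrt(22)) ≈ 21.962*I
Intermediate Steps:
b(N, r) = sqrt(-2 + N)
sqrt(b(24, 1/(-26 - 4)) - 487) = sqrt(sqrt(-2 + 24) - 487) = sqrt(sqrt(22) - 487) = sqrt(-487 + sqrt(22))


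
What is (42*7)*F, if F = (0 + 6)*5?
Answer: 8820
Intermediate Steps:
F = 30 (F = 6*5 = 30)
(42*7)*F = (42*7)*30 = 294*30 = 8820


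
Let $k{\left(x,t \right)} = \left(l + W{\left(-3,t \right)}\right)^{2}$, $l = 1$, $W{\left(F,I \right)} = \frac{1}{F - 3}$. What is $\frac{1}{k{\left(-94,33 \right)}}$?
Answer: $\frac{36}{25} \approx 1.44$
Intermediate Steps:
$W{\left(F,I \right)} = \frac{1}{-3 + F}$
$k{\left(x,t \right)} = \frac{25}{36}$ ($k{\left(x,t \right)} = \left(1 + \frac{1}{-3 - 3}\right)^{2} = \left(1 + \frac{1}{-6}\right)^{2} = \left(1 - \frac{1}{6}\right)^{2} = \left(\frac{5}{6}\right)^{2} = \frac{25}{36}$)
$\frac{1}{k{\left(-94,33 \right)}} = \frac{1}{\frac{25}{36}} = \frac{36}{25}$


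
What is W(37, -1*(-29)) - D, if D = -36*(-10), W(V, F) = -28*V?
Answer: -1396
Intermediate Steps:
D = 360
W(37, -1*(-29)) - D = -28*37 - 1*360 = -1036 - 360 = -1396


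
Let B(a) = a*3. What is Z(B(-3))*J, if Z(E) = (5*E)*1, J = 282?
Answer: -12690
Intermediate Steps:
B(a) = 3*a
Z(E) = 5*E
Z(B(-3))*J = (5*(3*(-3)))*282 = (5*(-9))*282 = -45*282 = -12690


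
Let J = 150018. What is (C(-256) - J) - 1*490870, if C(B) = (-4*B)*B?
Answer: -903032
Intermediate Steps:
C(B) = -4*B²
(C(-256) - J) - 1*490870 = (-4*(-256)² - 1*150018) - 1*490870 = (-4*65536 - 150018) - 490870 = (-262144 - 150018) - 490870 = -412162 - 490870 = -903032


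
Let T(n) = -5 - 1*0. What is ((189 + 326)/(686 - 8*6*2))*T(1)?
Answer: -515/118 ≈ -4.3644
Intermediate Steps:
T(n) = -5 (T(n) = -5 + 0 = -5)
((189 + 326)/(686 - 8*6*2))*T(1) = ((189 + 326)/(686 - 8*6*2))*(-5) = (515/(686 - 48*2))*(-5) = (515/(686 - 96))*(-5) = (515/590)*(-5) = (515*(1/590))*(-5) = (103/118)*(-5) = -515/118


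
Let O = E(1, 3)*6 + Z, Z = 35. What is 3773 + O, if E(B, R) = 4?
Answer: 3832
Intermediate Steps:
O = 59 (O = 4*6 + 35 = 24 + 35 = 59)
3773 + O = 3773 + 59 = 3832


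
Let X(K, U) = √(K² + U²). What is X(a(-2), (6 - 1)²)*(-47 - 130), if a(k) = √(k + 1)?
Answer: -708*√39 ≈ -4421.5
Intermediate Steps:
a(k) = √(1 + k)
X(a(-2), (6 - 1)²)*(-47 - 130) = √((√(1 - 2))² + ((6 - 1)²)²)*(-47 - 130) = √((√(-1))² + (5²)²)*(-177) = √(I² + 25²)*(-177) = √(-1 + 625)*(-177) = √624*(-177) = (4*√39)*(-177) = -708*√39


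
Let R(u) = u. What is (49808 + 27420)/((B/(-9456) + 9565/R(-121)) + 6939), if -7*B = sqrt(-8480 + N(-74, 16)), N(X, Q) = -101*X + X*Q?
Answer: 5664039347705764236288/503121006161064603869 - 12473828872736*I*sqrt(2190)/503121006161064603869 ≈ 11.258 - 1.1602e-6*I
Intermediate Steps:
N(X, Q) = -101*X + Q*X
B = -I*sqrt(2190)/7 (B = -sqrt(-8480 - 74*(-101 + 16))/7 = -sqrt(-8480 - 74*(-85))/7 = -sqrt(-8480 + 6290)/7 = -I*sqrt(2190)/7 ≈ -6.6853*I)
(49808 + 27420)/((B/(-9456) + 9565/R(-121)) + 6939) = (49808 + 27420)/((-I*sqrt(2190)/7/(-9456) + 9565/(-121)) + 6939) = 77228/((-I*sqrt(2190)/7*(-1/9456) + 9565*(-1/121)) + 6939) = 77228/((I*sqrt(2190)/66192 - 9565/121) + 6939) = 77228/((-9565/121 + I*sqrt(2190)/66192) + 6939) = 77228/(830054/121 + I*sqrt(2190)/66192)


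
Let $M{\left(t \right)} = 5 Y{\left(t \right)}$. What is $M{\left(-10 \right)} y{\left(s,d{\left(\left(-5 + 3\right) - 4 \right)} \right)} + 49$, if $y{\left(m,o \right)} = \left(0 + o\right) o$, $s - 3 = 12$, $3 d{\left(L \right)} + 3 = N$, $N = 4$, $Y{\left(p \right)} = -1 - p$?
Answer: $54$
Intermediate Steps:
$M{\left(t \right)} = -5 - 5 t$ ($M{\left(t \right)} = 5 \left(-1 - t\right) = -5 - 5 t$)
$d{\left(L \right)} = \frac{1}{3}$ ($d{\left(L \right)} = -1 + \frac{1}{3} \cdot 4 = -1 + \frac{4}{3} = \frac{1}{3}$)
$s = 15$ ($s = 3 + 12 = 15$)
$y{\left(m,o \right)} = o^{2}$ ($y{\left(m,o \right)} = o o = o^{2}$)
$M{\left(-10 \right)} y{\left(s,d{\left(\left(-5 + 3\right) - 4 \right)} \right)} + 49 = \frac{-5 - -50}{9} + 49 = \left(-5 + 50\right) \frac{1}{9} + 49 = 45 \cdot \frac{1}{9} + 49 = 5 + 49 = 54$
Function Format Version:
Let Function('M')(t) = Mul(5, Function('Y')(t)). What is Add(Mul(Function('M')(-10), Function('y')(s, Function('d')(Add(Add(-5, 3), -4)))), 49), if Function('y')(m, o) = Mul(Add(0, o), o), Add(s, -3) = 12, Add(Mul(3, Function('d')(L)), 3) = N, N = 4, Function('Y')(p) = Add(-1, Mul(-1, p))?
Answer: 54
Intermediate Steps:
Function('M')(t) = Add(-5, Mul(-5, t)) (Function('M')(t) = Mul(5, Add(-1, Mul(-1, t))) = Add(-5, Mul(-5, t)))
Function('d')(L) = Rational(1, 3) (Function('d')(L) = Add(-1, Mul(Rational(1, 3), 4)) = Add(-1, Rational(4, 3)) = Rational(1, 3))
s = 15 (s = Add(3, 12) = 15)
Function('y')(m, o) = Pow(o, 2) (Function('y')(m, o) = Mul(o, o) = Pow(o, 2))
Add(Mul(Function('M')(-10), Function('y')(s, Function('d')(Add(Add(-5, 3), -4)))), 49) = Add(Mul(Add(-5, Mul(-5, -10)), Pow(Rational(1, 3), 2)), 49) = Add(Mul(Add(-5, 50), Rational(1, 9)), 49) = Add(Mul(45, Rational(1, 9)), 49) = Add(5, 49) = 54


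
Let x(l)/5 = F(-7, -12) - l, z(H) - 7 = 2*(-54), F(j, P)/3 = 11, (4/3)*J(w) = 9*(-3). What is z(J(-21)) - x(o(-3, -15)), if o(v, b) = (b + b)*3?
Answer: -716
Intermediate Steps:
J(w) = -81/4 (J(w) = 3*(9*(-3))/4 = (¾)*(-27) = -81/4)
F(j, P) = 33 (F(j, P) = 3*11 = 33)
z(H) = -101 (z(H) = 7 + 2*(-54) = 7 - 108 = -101)
o(v, b) = 6*b (o(v, b) = (2*b)*3 = 6*b)
x(l) = 165 - 5*l (x(l) = 5*(33 - l) = 165 - 5*l)
z(J(-21)) - x(o(-3, -15)) = -101 - (165 - 30*(-15)) = -101 - (165 - 5*(-90)) = -101 - (165 + 450) = -101 - 1*615 = -101 - 615 = -716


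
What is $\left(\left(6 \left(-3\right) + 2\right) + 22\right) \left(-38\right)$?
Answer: $-228$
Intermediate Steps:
$\left(\left(6 \left(-3\right) + 2\right) + 22\right) \left(-38\right) = \left(\left(-18 + 2\right) + 22\right) \left(-38\right) = \left(-16 + 22\right) \left(-38\right) = 6 \left(-38\right) = -228$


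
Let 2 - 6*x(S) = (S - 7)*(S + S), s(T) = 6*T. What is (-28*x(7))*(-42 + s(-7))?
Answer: 784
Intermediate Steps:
x(S) = 1/3 - S*(-7 + S)/3 (x(S) = 1/3 - (S - 7)*(S + S)/6 = 1/3 - (-7 + S)*2*S/6 = 1/3 - S*(-7 + S)/3)
(-28*x(7))*(-42 + s(-7)) = (-28*(1/3 - 1/3*7**2 + (7/3)*7))*(-42 + 6*(-7)) = (-28*(1/3 - 1/3*49 + 49/3))*(-42 - 42) = -28*(1/3 - 49/3 + 49/3)*(-84) = -28*1/3*(-84) = -28/3*(-84) = 784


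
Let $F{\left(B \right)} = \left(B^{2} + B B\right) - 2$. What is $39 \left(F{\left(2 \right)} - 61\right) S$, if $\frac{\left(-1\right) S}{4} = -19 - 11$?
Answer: $-257400$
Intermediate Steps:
$S = 120$ ($S = - 4 \left(-19 - 11\right) = \left(-4\right) \left(-30\right) = 120$)
$F{\left(B \right)} = -2 + 2 B^{2}$ ($F{\left(B \right)} = \left(B^{2} + B^{2}\right) - 2 = 2 B^{2} - 2 = -2 + 2 B^{2}$)
$39 \left(F{\left(2 \right)} - 61\right) S = 39 \left(\left(-2 + 2 \cdot 2^{2}\right) - 61\right) 120 = 39 \left(\left(-2 + 2 \cdot 4\right) - 61\right) 120 = 39 \left(\left(-2 + 8\right) - 61\right) 120 = 39 \left(6 - 61\right) 120 = 39 \left(\left(-55\right) 120\right) = 39 \left(-6600\right) = -257400$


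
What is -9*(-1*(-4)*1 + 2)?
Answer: -54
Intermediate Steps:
-9*(-1*(-4)*1 + 2) = -9*(4*1 + 2) = -9*(4 + 2) = -9*6 = -54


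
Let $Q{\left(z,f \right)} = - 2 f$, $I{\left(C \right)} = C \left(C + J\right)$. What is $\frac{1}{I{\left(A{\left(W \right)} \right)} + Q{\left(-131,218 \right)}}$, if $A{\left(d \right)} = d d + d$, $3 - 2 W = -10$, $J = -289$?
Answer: $- \frac{16}{194371} \approx -8.2317 \cdot 10^{-5}$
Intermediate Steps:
$W = \frac{13}{2}$ ($W = \frac{3}{2} - -5 = \frac{3}{2} + 5 = \frac{13}{2} \approx 6.5$)
$A{\left(d \right)} = d + d^{2}$ ($A{\left(d \right)} = d^{2} + d = d + d^{2}$)
$I{\left(C \right)} = C \left(-289 + C\right)$ ($I{\left(C \right)} = C \left(C - 289\right) = C \left(-289 + C\right)$)
$\frac{1}{I{\left(A{\left(W \right)} \right)} + Q{\left(-131,218 \right)}} = \frac{1}{\frac{13 \left(1 + \frac{13}{2}\right)}{2} \left(-289 + \frac{13 \left(1 + \frac{13}{2}\right)}{2}\right) - 436} = \frac{1}{\frac{13}{2} \cdot \frac{15}{2} \left(-289 + \frac{13}{2} \cdot \frac{15}{2}\right) - 436} = \frac{1}{\frac{195 \left(-289 + \frac{195}{4}\right)}{4} - 436} = \frac{1}{\frac{195}{4} \left(- \frac{961}{4}\right) - 436} = \frac{1}{- \frac{187395}{16} - 436} = \frac{1}{- \frac{194371}{16}} = - \frac{16}{194371}$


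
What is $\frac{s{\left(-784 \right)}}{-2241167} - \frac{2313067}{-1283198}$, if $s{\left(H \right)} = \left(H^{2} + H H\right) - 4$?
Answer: $\frac{3606523862205}{2875861012066} \approx 1.2541$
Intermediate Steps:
$s{\left(H \right)} = -4 + 2 H^{2}$ ($s{\left(H \right)} = \left(H^{2} + H^{2}\right) - 4 = 2 H^{2} - 4 = -4 + 2 H^{2}$)
$\frac{s{\left(-784 \right)}}{-2241167} - \frac{2313067}{-1283198} = \frac{-4 + 2 \left(-784\right)^{2}}{-2241167} - \frac{2313067}{-1283198} = \left(-4 + 2 \cdot 614656\right) \left(- \frac{1}{2241167}\right) - - \frac{2313067}{1283198} = \left(-4 + 1229312\right) \left(- \frac{1}{2241167}\right) + \frac{2313067}{1283198} = 1229308 \left(- \frac{1}{2241167}\right) + \frac{2313067}{1283198} = - \frac{1229308}{2241167} + \frac{2313067}{1283198} = \frac{3606523862205}{2875861012066}$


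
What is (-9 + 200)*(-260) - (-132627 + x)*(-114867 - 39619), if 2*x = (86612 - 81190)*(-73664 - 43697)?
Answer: -49172630914488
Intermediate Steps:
x = -318165671 (x = ((86612 - 81190)*(-73664 - 43697))/2 = (5422*(-117361))/2 = (1/2)*(-636331342) = -318165671)
(-9 + 200)*(-260) - (-132627 + x)*(-114867 - 39619) = (-9 + 200)*(-260) - (-132627 - 318165671)*(-114867 - 39619) = 191*(-260) - (-318298298)*(-154486) = -49660 - 1*49172630864828 = -49660 - 49172630864828 = -49172630914488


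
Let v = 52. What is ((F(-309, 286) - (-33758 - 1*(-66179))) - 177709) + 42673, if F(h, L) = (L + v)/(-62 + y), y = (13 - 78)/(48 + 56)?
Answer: -83898661/501 ≈ -1.6746e+5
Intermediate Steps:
y = -5/8 (y = -65/104 = -65*1/104 = -5/8 ≈ -0.62500)
F(h, L) = -416/501 - 8*L/501 (F(h, L) = (L + 52)/(-62 - 5/8) = (52 + L)/(-501/8) = (52 + L)*(-8/501) = -416/501 - 8*L/501)
((F(-309, 286) - (-33758 - 1*(-66179))) - 177709) + 42673 = (((-416/501 - 8/501*286) - (-33758 - 1*(-66179))) - 177709) + 42673 = (((-416/501 - 2288/501) - (-33758 + 66179)) - 177709) + 42673 = ((-2704/501 - 1*32421) - 177709) + 42673 = ((-2704/501 - 32421) - 177709) + 42673 = (-16245625/501 - 177709) + 42673 = -105277834/501 + 42673 = -83898661/501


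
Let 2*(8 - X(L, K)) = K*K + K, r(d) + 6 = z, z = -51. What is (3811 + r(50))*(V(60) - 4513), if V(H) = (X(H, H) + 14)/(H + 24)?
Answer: -357474650/21 ≈ -1.7023e+7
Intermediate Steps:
r(d) = -57 (r(d) = -6 - 51 = -57)
X(L, K) = 8 - K/2 - K²/2 (X(L, K) = 8 - (K*K + K)/2 = 8 - (K² + K)/2 = 8 - (K + K²)/2 = 8 + (-K/2 - K²/2) = 8 - K/2 - K²/2)
V(H) = (22 - H/2 - H²/2)/(24 + H) (V(H) = ((8 - H/2 - H²/2) + 14)/(H + 24) = (22 - H/2 - H²/2)/(24 + H))
(3811 + r(50))*(V(60) - 4513) = (3811 - 57)*((44 - 1*60 - 1*60²)/(2*(24 + 60)) - 4513) = 3754*((½)*(44 - 60 - 1*3600)/84 - 4513) = 3754*((½)*(1/84)*(44 - 60 - 3600) - 4513) = 3754*((½)*(1/84)*(-3616) - 4513) = 3754*(-452/21 - 4513) = 3754*(-95225/21) = -357474650/21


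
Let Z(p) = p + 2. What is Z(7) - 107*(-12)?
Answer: 1293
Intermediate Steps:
Z(p) = 2 + p
Z(7) - 107*(-12) = (2 + 7) - 107*(-12) = 9 + 1284 = 1293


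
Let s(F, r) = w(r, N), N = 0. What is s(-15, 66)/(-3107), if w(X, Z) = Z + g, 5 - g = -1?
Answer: -6/3107 ≈ -0.0019311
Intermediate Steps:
g = 6 (g = 5 - 1*(-1) = 5 + 1 = 6)
w(X, Z) = 6 + Z (w(X, Z) = Z + 6 = 6 + Z)
s(F, r) = 6 (s(F, r) = 6 + 0 = 6)
s(-15, 66)/(-3107) = 6/(-3107) = 6*(-1/3107) = -6/3107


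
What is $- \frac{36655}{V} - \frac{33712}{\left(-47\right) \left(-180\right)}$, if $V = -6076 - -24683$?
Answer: $- \frac{234345121}{39353805} \approx -5.9548$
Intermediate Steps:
$V = 18607$ ($V = -6076 + 24683 = 18607$)
$- \frac{36655}{V} - \frac{33712}{\left(-47\right) \left(-180\right)} = - \frac{36655}{18607} - \frac{33712}{\left(-47\right) \left(-180\right)} = \left(-36655\right) \frac{1}{18607} - \frac{33712}{8460} = - \frac{36655}{18607} - \frac{8428}{2115} = - \frac{234345121}{39353805}$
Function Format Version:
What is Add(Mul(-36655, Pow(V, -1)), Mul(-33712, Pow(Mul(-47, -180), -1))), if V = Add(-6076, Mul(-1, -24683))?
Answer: Rational(-234345121, 39353805) ≈ -5.9548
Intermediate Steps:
V = 18607 (V = Add(-6076, 24683) = 18607)
Add(Mul(-36655, Pow(V, -1)), Mul(-33712, Pow(Mul(-47, -180), -1))) = Add(Mul(-36655, Pow(18607, -1)), Mul(-33712, Pow(Mul(-47, -180), -1))) = Add(Mul(-36655, Rational(1, 18607)), Mul(-33712, Pow(8460, -1))) = Add(Rational(-36655, 18607), Mul(-33712, Rational(1, 8460))) = Add(Rational(-36655, 18607), Rational(-8428, 2115)) = Rational(-234345121, 39353805)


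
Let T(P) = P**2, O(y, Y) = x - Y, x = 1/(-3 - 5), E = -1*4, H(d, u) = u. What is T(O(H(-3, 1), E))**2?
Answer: 923521/4096 ≈ 225.47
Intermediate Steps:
E = -4
x = -1/8 (x = 1/(-8) = -1/8 ≈ -0.12500)
O(y, Y) = -1/8 - Y
T(O(H(-3, 1), E))**2 = ((-1/8 - 1*(-4))**2)**2 = ((-1/8 + 4)**2)**2 = ((31/8)**2)**2 = (961/64)**2 = 923521/4096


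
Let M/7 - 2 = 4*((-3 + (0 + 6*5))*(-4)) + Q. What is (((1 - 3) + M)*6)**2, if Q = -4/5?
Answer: 8195318784/25 ≈ 3.2781e+8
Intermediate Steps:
Q = -4/5 (Q = -4*1/5 = -4/5 ≈ -0.80000)
M = -15078/5 (M = 14 + 7*(4*((-3 + (0 + 6*5))*(-4)) - 4/5) = 14 + 7*(4*((-3 + (0 + 30))*(-4)) - 4/5) = 14 + 7*(4*((-3 + 30)*(-4)) - 4/5) = 14 + 7*(4*(27*(-4)) - 4/5) = 14 + 7*(4*(-108) - 4/5) = 14 + 7*(-432 - 4/5) = 14 + 7*(-2164/5) = 14 - 15148/5 = -15078/5 ≈ -3015.6)
(((1 - 3) + M)*6)**2 = (((1 - 3) - 15078/5)*6)**2 = ((-2 - 15078/5)*6)**2 = (-15088/5*6)**2 = (-90528/5)**2 = 8195318784/25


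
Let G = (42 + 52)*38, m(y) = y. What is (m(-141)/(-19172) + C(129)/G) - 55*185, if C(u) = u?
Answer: -87100660045/8560298 ≈ -10175.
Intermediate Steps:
G = 3572 (G = 94*38 = 3572)
(m(-141)/(-19172) + C(129)/G) - 55*185 = (-141/(-19172) + 129/3572) - 55*185 = (-141*(-1/19172) + 129*(1/3572)) - 10175 = (141/19172 + 129/3572) - 10175 = 372105/8560298 - 10175 = -87100660045/8560298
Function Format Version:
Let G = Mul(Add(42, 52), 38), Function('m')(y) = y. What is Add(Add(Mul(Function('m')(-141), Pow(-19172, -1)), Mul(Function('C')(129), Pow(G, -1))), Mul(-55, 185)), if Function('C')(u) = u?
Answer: Rational(-87100660045, 8560298) ≈ -10175.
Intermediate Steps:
G = 3572 (G = Mul(94, 38) = 3572)
Add(Add(Mul(Function('m')(-141), Pow(-19172, -1)), Mul(Function('C')(129), Pow(G, -1))), Mul(-55, 185)) = Add(Add(Mul(-141, Pow(-19172, -1)), Mul(129, Pow(3572, -1))), Mul(-55, 185)) = Add(Add(Mul(-141, Rational(-1, 19172)), Mul(129, Rational(1, 3572))), -10175) = Add(Add(Rational(141, 19172), Rational(129, 3572)), -10175) = Add(Rational(372105, 8560298), -10175) = Rational(-87100660045, 8560298)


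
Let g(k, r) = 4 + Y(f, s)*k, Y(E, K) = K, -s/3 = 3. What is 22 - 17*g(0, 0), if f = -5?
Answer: -46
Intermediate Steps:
s = -9 (s = -3*3 = -9)
g(k, r) = 4 - 9*k
22 - 17*g(0, 0) = 22 - 17*(4 - 9*0) = 22 - 17*(4 + 0) = 22 - 17*4 = 22 - 68 = -46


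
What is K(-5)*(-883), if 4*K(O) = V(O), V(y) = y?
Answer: 4415/4 ≈ 1103.8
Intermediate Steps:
K(O) = O/4
K(-5)*(-883) = ((1/4)*(-5))*(-883) = -5/4*(-883) = 4415/4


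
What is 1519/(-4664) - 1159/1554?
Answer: -3883051/3623928 ≈ -1.0715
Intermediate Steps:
1519/(-4664) - 1159/1554 = 1519*(-1/4664) - 1159*1/1554 = -1519/4664 - 1159/1554 = -3883051/3623928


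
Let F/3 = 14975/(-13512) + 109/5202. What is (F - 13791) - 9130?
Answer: -89518509385/3904968 ≈ -22924.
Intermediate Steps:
F = -12737857/3904968 (F = 3*(14975/(-13512) + 109/5202) = 3*(14975*(-1/13512) + 109*(1/5202)) = 3*(-14975/13512 + 109/5202) = 3*(-12737857/11714904) = -12737857/3904968 ≈ -3.2620)
(F - 13791) - 9130 = (-12737857/3904968 - 13791) - 9130 = -53866151545/3904968 - 9130 = -89518509385/3904968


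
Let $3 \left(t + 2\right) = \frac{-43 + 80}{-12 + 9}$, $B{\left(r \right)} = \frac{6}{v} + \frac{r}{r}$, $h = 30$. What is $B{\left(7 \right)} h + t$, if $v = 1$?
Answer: $\frac{1835}{9} \approx 203.89$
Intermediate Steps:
$B{\left(r \right)} = 7$ ($B{\left(r \right)} = \frac{6}{1} + \frac{r}{r} = 6 \cdot 1 + 1 = 6 + 1 = 7$)
$t = - \frac{55}{9}$ ($t = -2 + \frac{\left(-43 + 80\right) \frac{1}{-12 + 9}}{3} = -2 + \frac{37 \frac{1}{-3}}{3} = -2 + \frac{37 \left(- \frac{1}{3}\right)}{3} = -2 + \frac{1}{3} \left(- \frac{37}{3}\right) = -2 - \frac{37}{9} = - \frac{55}{9} \approx -6.1111$)
$B{\left(7 \right)} h + t = 7 \cdot 30 - \frac{55}{9} = 210 - \frac{55}{9} = \frac{1835}{9}$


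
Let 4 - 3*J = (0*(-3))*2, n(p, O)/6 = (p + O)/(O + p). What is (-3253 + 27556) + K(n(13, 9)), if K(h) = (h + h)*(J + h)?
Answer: 24391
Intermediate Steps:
n(p, O) = 6 (n(p, O) = 6*((p + O)/(O + p)) = 6*((O + p)/(O + p)) = 6*1 = 6)
J = 4/3 (J = 4/3 - 0*(-3)*2/3 = 4/3 - 0*2 = 4/3 - 1/3*0 = 4/3 + 0 = 4/3 ≈ 1.3333)
K(h) = 2*h*(4/3 + h) (K(h) = (h + h)*(4/3 + h) = (2*h)*(4/3 + h) = 2*h*(4/3 + h))
(-3253 + 27556) + K(n(13, 9)) = (-3253 + 27556) + (2/3)*6*(4 + 3*6) = 24303 + (2/3)*6*(4 + 18) = 24303 + (2/3)*6*22 = 24303 + 88 = 24391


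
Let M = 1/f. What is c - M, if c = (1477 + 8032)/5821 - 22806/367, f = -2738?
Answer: -353922484867/5849208566 ≈ -60.508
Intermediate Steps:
M = -1/2738 (M = 1/(-2738) = -1/2738 ≈ -0.00036523)
c = -129263923/2136307 (c = 9509*(1/5821) - 22806*1/367 = 9509/5821 - 22806/367 = -129263923/2136307 ≈ -60.508)
c - M = -129263923/2136307 - 1*(-1/2738) = -129263923/2136307 + 1/2738 = -353922484867/5849208566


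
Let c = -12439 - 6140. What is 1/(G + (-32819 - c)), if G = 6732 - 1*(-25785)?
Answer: 1/18277 ≈ 5.4714e-5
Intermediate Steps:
c = -18579
G = 32517 (G = 6732 + 25785 = 32517)
1/(G + (-32819 - c)) = 1/(32517 + (-32819 - 1*(-18579))) = 1/(32517 + (-32819 + 18579)) = 1/(32517 - 14240) = 1/18277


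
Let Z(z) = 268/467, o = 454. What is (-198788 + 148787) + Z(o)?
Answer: -23350199/467 ≈ -50000.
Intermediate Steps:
Z(z) = 268/467 (Z(z) = 268*(1/467) = 268/467)
(-198788 + 148787) + Z(o) = (-198788 + 148787) + 268/467 = -50001 + 268/467 = -23350199/467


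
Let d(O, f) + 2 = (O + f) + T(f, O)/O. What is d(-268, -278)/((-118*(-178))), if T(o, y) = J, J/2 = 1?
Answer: -73433/2814536 ≈ -0.026091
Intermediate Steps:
J = 2 (J = 2*1 = 2)
T(o, y) = 2
d(O, f) = -2 + O + f + 2/O (d(O, f) = -2 + ((O + f) + 2/O) = -2 + (O + f + 2/O) = -2 + O + f + 2/O)
d(-268, -278)/((-118*(-178))) = (-2 - 268 - 278 + 2/(-268))/((-118*(-178))) = (-2 - 268 - 278 + 2*(-1/268))/21004 = (-2 - 268 - 278 - 1/134)*(1/21004) = -73433/134*1/21004 = -73433/2814536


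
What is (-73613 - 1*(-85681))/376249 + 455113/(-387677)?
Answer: -166557325101/145863083573 ≈ -1.1419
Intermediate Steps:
(-73613 - 1*(-85681))/376249 + 455113/(-387677) = (-73613 + 85681)*(1/376249) + 455113*(-1/387677) = 12068*(1/376249) - 455113/387677 = 12068/376249 - 455113/387677 = -166557325101/145863083573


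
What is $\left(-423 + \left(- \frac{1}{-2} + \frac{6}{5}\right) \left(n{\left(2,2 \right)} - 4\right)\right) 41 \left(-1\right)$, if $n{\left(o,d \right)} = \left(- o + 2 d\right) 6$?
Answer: $\frac{83927}{5} \approx 16785.0$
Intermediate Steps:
$n{\left(o,d \right)} = - 6 o + 12 d$
$\left(-423 + \left(- \frac{1}{-2} + \frac{6}{5}\right) \left(n{\left(2,2 \right)} - 4\right)\right) 41 \left(-1\right) = \left(-423 + \left(- \frac{1}{-2} + \frac{6}{5}\right) \left(\left(\left(-6\right) 2 + 12 \cdot 2\right) - 4\right)\right) 41 \left(-1\right) = \left(-423 + \left(\left(-1\right) \left(- \frac{1}{2}\right) + 6 \cdot \frac{1}{5}\right) \left(\left(-12 + 24\right) - 4\right)\right) \left(-41\right) = \left(-423 + \left(\frac{1}{2} + \frac{6}{5}\right) \left(12 - 4\right)\right) \left(-41\right) = \left(-423 + \frac{17}{10} \cdot 8\right) \left(-41\right) = \left(-423 + \frac{68}{5}\right) \left(-41\right) = \left(- \frac{2047}{5}\right) \left(-41\right) = \frac{83927}{5}$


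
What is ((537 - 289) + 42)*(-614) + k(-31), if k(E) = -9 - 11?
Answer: -178080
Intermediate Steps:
k(E) = -20
((537 - 289) + 42)*(-614) + k(-31) = ((537 - 289) + 42)*(-614) - 20 = (248 + 42)*(-614) - 20 = 290*(-614) - 20 = -178060 - 20 = -178080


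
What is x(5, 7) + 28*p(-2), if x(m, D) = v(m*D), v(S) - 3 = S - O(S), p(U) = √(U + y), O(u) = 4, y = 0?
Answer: 34 + 28*I*√2 ≈ 34.0 + 39.598*I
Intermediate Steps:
p(U) = √U (p(U) = √(U + 0) = √U)
v(S) = -1 + S (v(S) = 3 + (S - 1*4) = 3 + (S - 4) = 3 + (-4 + S) = -1 + S)
x(m, D) = -1 + D*m (x(m, D) = -1 + m*D = -1 + D*m)
x(5, 7) + 28*p(-2) = (-1 + 7*5) + 28*√(-2) = (-1 + 35) + 28*(I*√2) = 34 + 28*I*√2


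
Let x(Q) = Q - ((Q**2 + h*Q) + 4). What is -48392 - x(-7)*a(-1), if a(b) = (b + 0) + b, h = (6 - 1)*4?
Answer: -48232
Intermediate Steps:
h = 20 (h = 5*4 = 20)
a(b) = 2*b (a(b) = b + b = 2*b)
x(Q) = -4 - Q**2 - 19*Q (x(Q) = Q - ((Q**2 + 20*Q) + 4) = Q - (4 + Q**2 + 20*Q) = Q + (-4 - Q**2 - 20*Q) = -4 - Q**2 - 19*Q)
-48392 - x(-7)*a(-1) = -48392 - (-4 - 1*(-7)**2 - 19*(-7))*2*(-1) = -48392 - (-4 - 1*49 + 133)*(-2) = -48392 - (-4 - 49 + 133)*(-2) = -48392 - 80*(-2) = -48392 - 1*(-160) = -48392 + 160 = -48232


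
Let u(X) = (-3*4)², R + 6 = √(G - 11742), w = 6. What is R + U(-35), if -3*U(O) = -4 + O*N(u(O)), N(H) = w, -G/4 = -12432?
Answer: 196/3 + √37986 ≈ 260.23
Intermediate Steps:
G = 49728 (G = -4*(-12432) = 49728)
R = -6 + √37986 (R = -6 + √(49728 - 11742) = -6 + √37986 ≈ 188.90)
u(X) = 144 (u(X) = (-12)² = 144)
N(H) = 6
U(O) = 4/3 - 2*O (U(O) = -(-4 + O*6)/3 = -(-4 + 6*O)/3 = 4/3 - 2*O)
R + U(-35) = (-6 + √37986) + (4/3 - 2*(-35)) = (-6 + √37986) + (4/3 + 70) = (-6 + √37986) + 214/3 = 196/3 + √37986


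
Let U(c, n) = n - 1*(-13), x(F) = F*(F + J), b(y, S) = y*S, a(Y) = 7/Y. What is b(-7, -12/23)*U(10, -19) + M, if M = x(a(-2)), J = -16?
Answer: 4263/92 ≈ 46.337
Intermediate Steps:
b(y, S) = S*y
x(F) = F*(-16 + F) (x(F) = F*(F - 16) = F*(-16 + F))
U(c, n) = 13 + n (U(c, n) = n + 13 = 13 + n)
M = 273/4 (M = (7/(-2))*(-16 + 7/(-2)) = (7*(-½))*(-16 + 7*(-½)) = -7*(-16 - 7/2)/2 = -7/2*(-39/2) = 273/4 ≈ 68.250)
b(-7, -12/23)*U(10, -19) + M = (-12/23*(-7))*(13 - 19) + 273/4 = (-12*1/23*(-7))*(-6) + 273/4 = -12/23*(-7)*(-6) + 273/4 = (84/23)*(-6) + 273/4 = -504/23 + 273/4 = 4263/92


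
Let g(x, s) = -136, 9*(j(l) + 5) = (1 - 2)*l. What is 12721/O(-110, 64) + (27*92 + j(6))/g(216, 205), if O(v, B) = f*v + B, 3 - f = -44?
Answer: -7192213/347208 ≈ -20.714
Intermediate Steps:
f = 47 (f = 3 - 1*(-44) = 3 + 44 = 47)
j(l) = -5 - l/9 (j(l) = -5 + ((1 - 2)*l)/9 = -5 + (-l)/9 = -5 - l/9)
O(v, B) = B + 47*v (O(v, B) = 47*v + B = B + 47*v)
12721/O(-110, 64) + (27*92 + j(6))/g(216, 205) = 12721/(64 + 47*(-110)) + (27*92 + (-5 - ⅑*6))/(-136) = 12721/(64 - 5170) + (2484 + (-5 - ⅔))*(-1/136) = 12721/(-5106) + (2484 - 17/3)*(-1/136) = 12721*(-1/5106) + (7435/3)*(-1/136) = -12721/5106 - 7435/408 = -7192213/347208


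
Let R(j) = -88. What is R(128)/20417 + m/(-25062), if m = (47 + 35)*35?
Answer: -30401123/255845427 ≈ -0.11883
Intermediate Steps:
m = 2870 (m = 82*35 = 2870)
R(128)/20417 + m/(-25062) = -88/20417 + 2870/(-25062) = -88*1/20417 + 2870*(-1/25062) = -88/20417 - 1435/12531 = -30401123/255845427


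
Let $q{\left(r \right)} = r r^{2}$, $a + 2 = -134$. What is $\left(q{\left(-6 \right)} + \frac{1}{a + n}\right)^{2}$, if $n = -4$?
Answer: $\frac{914518081}{19600} \approx 46659.0$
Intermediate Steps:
$a = -136$ ($a = -2 - 134 = -136$)
$q{\left(r \right)} = r^{3}$
$\left(q{\left(-6 \right)} + \frac{1}{a + n}\right)^{2} = \left(\left(-6\right)^{3} + \frac{1}{-136 - 4}\right)^{2} = \left(-216 + \frac{1}{-140}\right)^{2} = \left(-216 - \frac{1}{140}\right)^{2} = \left(- \frac{30241}{140}\right)^{2} = \frac{914518081}{19600}$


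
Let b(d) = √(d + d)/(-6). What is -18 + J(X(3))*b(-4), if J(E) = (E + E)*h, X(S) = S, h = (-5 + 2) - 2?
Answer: -18 + 10*I*√2 ≈ -18.0 + 14.142*I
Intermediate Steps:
h = -5 (h = -3 - 2 = -5)
J(E) = -10*E (J(E) = (E + E)*(-5) = (2*E)*(-5) = -10*E)
b(d) = -√2*√d/6 (b(d) = √(2*d)*(-⅙) = (√2*√d)*(-⅙) = -√2*√d/6)
-18 + J(X(3))*b(-4) = -18 + (-10*3)*(-√2*√(-4)/6) = -18 - (-5)*√2*2*I = -18 - (-10)*I*√2 = -18 + 10*I*√2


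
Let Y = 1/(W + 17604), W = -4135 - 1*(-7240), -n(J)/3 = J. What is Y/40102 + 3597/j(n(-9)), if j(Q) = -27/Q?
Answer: -2987208927845/830472318 ≈ -3597.0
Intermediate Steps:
n(J) = -3*J
W = 3105 (W = -4135 + 7240 = 3105)
Y = 1/20709 (Y = 1/(3105 + 17604) = 1/20709 ≈ 4.8288e-5)
Y/40102 + 3597/j(n(-9)) = (1/20709)/40102 + 3597/((-27/((-3*(-9))))) = (1/20709)*(1/40102) + 3597/((-27/27)) = 1/830472318 + 3597/((-27*1/27)) = 1/830472318 + 3597/(-1) = 1/830472318 + 3597*(-1) = 1/830472318 - 3597 = -2987208927845/830472318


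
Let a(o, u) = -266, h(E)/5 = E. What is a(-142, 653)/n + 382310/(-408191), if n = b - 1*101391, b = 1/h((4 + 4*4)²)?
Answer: -11044061203670/11824826707687 ≈ -0.93397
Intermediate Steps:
h(E) = 5*E
b = 1/2000 (b = 1/(5*(4 + 4*4)²) = 1/(5*(4 + 16)²) = 1/(5*20²) = 1/(5*400) = 1/2000 ≈ 0.00050000)
n = -202781999/2000 (n = 1/2000 - 1*101391 = 1/2000 - 101391 = -202781999/2000 ≈ -1.0139e+5)
a(-142, 653)/n + 382310/(-408191) = -266/(-202781999/2000) + 382310/(-408191) = -266*(-2000/202781999) + 382310*(-1/408191) = 76000/28968857 - 382310/408191 = -11044061203670/11824826707687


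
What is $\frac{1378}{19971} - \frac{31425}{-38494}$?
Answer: $\frac{680633407}{768763674} \approx 0.88536$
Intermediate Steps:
$\frac{1378}{19971} - \frac{31425}{-38494} = 1378 \cdot \frac{1}{19971} - - \frac{31425}{38494} = \frac{1378}{19971} + \frac{31425}{38494} = \frac{680633407}{768763674}$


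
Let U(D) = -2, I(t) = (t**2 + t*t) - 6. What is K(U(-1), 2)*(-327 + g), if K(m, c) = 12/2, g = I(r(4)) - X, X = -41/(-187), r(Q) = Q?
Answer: -337968/187 ≈ -1807.3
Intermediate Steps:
I(t) = -6 + 2*t**2 (I(t) = (t**2 + t**2) - 6 = 2*t**2 - 6 = -6 + 2*t**2)
X = 41/187 (X = -41*(-1/187) = 41/187 ≈ 0.21925)
g = 4821/187 (g = (-6 + 2*4**2) - 1*41/187 = (-6 + 2*16) - 41/187 = (-6 + 32) - 41/187 = 26 - 41/187 = 4821/187 ≈ 25.781)
K(m, c) = 6 (K(m, c) = 12*(1/2) = 6)
K(U(-1), 2)*(-327 + g) = 6*(-327 + 4821/187) = 6*(-56328/187) = -337968/187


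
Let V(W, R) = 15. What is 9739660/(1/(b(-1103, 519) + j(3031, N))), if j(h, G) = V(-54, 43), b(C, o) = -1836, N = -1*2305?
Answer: -17735920860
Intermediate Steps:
N = -2305
j(h, G) = 15
9739660/(1/(b(-1103, 519) + j(3031, N))) = 9739660/(1/(-1836 + 15)) = 9739660/(1/(-1821)) = 9739660/(-1/1821) = 9739660*(-1821) = -17735920860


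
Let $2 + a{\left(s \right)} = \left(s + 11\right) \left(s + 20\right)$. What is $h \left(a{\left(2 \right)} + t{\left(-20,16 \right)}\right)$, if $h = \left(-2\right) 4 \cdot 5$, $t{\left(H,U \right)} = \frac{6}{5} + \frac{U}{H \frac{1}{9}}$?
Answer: $-11120$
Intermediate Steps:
$t{\left(H,U \right)} = \frac{6}{5} + \frac{9 U}{H}$ ($t{\left(H,U \right)} = 6 \cdot \frac{1}{5} + \frac{U}{H \frac{1}{9}} = \frac{6}{5} + \frac{U}{\frac{1}{9} H} = \frac{6}{5} + U \frac{9}{H} = \frac{6}{5} + \frac{9 U}{H}$)
$a{\left(s \right)} = -2 + \left(11 + s\right) \left(20 + s\right)$ ($a{\left(s \right)} = -2 + \left(s + 11\right) \left(s + 20\right) = -2 + \left(11 + s\right) \left(20 + s\right)$)
$h = -40$ ($h = \left(-8\right) 5 = -40$)
$h \left(a{\left(2 \right)} + t{\left(-20,16 \right)}\right) = - 40 \left(\left(218 + 2^{2} + 31 \cdot 2\right) + \left(\frac{6}{5} + 9 \cdot 16 \frac{1}{-20}\right)\right) = - 40 \left(\left(218 + 4 + 62\right) + \left(\frac{6}{5} + 9 \cdot 16 \left(- \frac{1}{20}\right)\right)\right) = - 40 \left(284 + \left(\frac{6}{5} - \frac{36}{5}\right)\right) = - 40 \left(284 - 6\right) = \left(-40\right) 278 = -11120$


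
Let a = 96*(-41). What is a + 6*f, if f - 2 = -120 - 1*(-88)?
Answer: -4116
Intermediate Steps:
f = -30 (f = 2 + (-120 - 1*(-88)) = 2 + (-120 + 88) = 2 - 32 = -30)
a = -3936
a + 6*f = -3936 + 6*(-30) = -3936 - 180 = -4116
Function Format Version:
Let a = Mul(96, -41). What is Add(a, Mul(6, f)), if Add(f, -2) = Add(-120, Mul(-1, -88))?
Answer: -4116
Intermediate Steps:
f = -30 (f = Add(2, Add(-120, Mul(-1, -88))) = Add(2, Add(-120, 88)) = Add(2, -32) = -30)
a = -3936
Add(a, Mul(6, f)) = Add(-3936, Mul(6, -30)) = Add(-3936, -180) = -4116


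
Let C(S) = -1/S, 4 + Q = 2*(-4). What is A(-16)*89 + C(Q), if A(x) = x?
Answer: -17087/12 ≈ -1423.9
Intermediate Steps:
Q = -12 (Q = -4 + 2*(-4) = -4 - 8 = -12)
A(-16)*89 + C(Q) = -16*89 - 1/(-12) = -1424 - 1*(-1/12) = -1424 + 1/12 = -17087/12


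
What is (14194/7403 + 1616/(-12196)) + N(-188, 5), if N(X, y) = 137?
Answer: 3132616033/22571747 ≈ 138.78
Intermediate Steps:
(14194/7403 + 1616/(-12196)) + N(-188, 5) = (14194/7403 + 1616/(-12196)) + 137 = (14194*(1/7403) + 1616*(-1/12196)) + 137 = (14194/7403 - 404/3049) + 137 = 40286694/22571747 + 137 = 3132616033/22571747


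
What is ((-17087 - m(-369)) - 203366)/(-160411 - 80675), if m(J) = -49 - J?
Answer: 73591/80362 ≈ 0.91574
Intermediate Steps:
((-17087 - m(-369)) - 203366)/(-160411 - 80675) = ((-17087 - (-49 - 1*(-369))) - 203366)/(-160411 - 80675) = ((-17087 - (-49 + 369)) - 203366)/(-241086) = ((-17087 - 1*320) - 203366)*(-1/241086) = ((-17087 - 320) - 203366)*(-1/241086) = (-17407 - 203366)*(-1/241086) = -220773*(-1/241086) = 73591/80362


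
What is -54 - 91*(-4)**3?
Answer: 5770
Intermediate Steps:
-54 - 91*(-4)**3 = -54 - 91*(-64) = -54 + 5824 = 5770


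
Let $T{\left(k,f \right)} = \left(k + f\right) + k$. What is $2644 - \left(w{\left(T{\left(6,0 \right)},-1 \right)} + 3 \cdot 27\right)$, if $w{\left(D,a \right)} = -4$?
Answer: $2567$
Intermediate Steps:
$T{\left(k,f \right)} = f + 2 k$ ($T{\left(k,f \right)} = \left(f + k\right) + k = f + 2 k$)
$2644 - \left(w{\left(T{\left(6,0 \right)},-1 \right)} + 3 \cdot 27\right) = 2644 - \left(-4 + 3 \cdot 27\right) = 2644 - \left(-4 + 81\right) = 2644 - 77 = 2567$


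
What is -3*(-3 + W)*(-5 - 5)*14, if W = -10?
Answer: -5460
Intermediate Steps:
-3*(-3 + W)*(-5 - 5)*14 = -3*(-3 - 10)*(-5 - 5)*14 = -(-39)*(-10)*14 = -3*130*14 = -390*14 = -5460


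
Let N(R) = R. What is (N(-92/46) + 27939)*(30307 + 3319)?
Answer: 939409562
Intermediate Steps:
(N(-92/46) + 27939)*(30307 + 3319) = (-92/46 + 27939)*(30307 + 3319) = (-92*1/46 + 27939)*33626 = (-2 + 27939)*33626 = 27937*33626 = 939409562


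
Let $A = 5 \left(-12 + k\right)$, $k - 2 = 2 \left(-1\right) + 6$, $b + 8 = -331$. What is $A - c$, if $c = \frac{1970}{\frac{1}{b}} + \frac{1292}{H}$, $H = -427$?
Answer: $\frac{285151892}{427} \approx 6.678 \cdot 10^{5}$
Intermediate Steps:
$b = -339$ ($b = -8 - 331 = -339$)
$k = 6$ ($k = 2 + \left(2 \left(-1\right) + 6\right) = 2 + \left(-2 + 6\right) = 2 + 4 = 6$)
$A = -30$ ($A = 5 \left(-12 + 6\right) = 5 \left(-6\right) = -30$)
$c = - \frac{285164702}{427}$ ($c = \frac{1970}{\frac{1}{-339}} + \frac{1292}{-427} = \frac{1970}{- \frac{1}{339}} + 1292 \left(- \frac{1}{427}\right) = 1970 \left(-339\right) - \frac{1292}{427} = -667830 - \frac{1292}{427} = - \frac{285164702}{427} \approx -6.6783 \cdot 10^{5}$)
$A - c = -30 - - \frac{285164702}{427} = -30 + \frac{285164702}{427} = \frac{285151892}{427}$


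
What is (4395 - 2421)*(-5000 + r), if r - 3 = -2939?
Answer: -15665664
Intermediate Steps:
r = -2936 (r = 3 - 2939 = -2936)
(4395 - 2421)*(-5000 + r) = (4395 - 2421)*(-5000 - 2936) = 1974*(-7936) = -15665664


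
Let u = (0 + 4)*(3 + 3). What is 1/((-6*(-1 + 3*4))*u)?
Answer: -1/1584 ≈ -0.00063131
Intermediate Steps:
u = 24 (u = 4*6 = 24)
1/((-6*(-1 + 3*4))*u) = 1/(-6*(-1 + 3*4)*24) = 1/(-6*(-1 + 12)*24) = 1/(-6*11*24) = 1/(-66*24) = 1/(-1584) = -1/1584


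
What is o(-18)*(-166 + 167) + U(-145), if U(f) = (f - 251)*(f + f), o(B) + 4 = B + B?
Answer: 114800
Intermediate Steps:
o(B) = -4 + 2*B (o(B) = -4 + (B + B) = -4 + 2*B)
U(f) = 2*f*(-251 + f) (U(f) = (-251 + f)*(2*f) = 2*f*(-251 + f))
o(-18)*(-166 + 167) + U(-145) = (-4 + 2*(-18))*(-166 + 167) + 2*(-145)*(-251 - 145) = (-4 - 36)*1 + 2*(-145)*(-396) = -40*1 + 114840 = -40 + 114840 = 114800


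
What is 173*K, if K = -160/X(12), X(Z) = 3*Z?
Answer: -6920/9 ≈ -768.89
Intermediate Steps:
K = -40/9 (K = -160/(3*12) = -160/36 = -160*1/36 = -40/9 ≈ -4.4444)
173*K = 173*(-40/9) = -6920/9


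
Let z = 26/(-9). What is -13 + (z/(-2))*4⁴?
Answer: 3211/9 ≈ 356.78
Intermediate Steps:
z = -26/9 (z = 26*(-⅑) = -26/9 ≈ -2.8889)
-13 + (z/(-2))*4⁴ = -13 - 26/9/(-2)*4⁴ = -13 - 26/9*(-½)*256 = -13 + (13/9)*256 = -13 + 3328/9 = 3211/9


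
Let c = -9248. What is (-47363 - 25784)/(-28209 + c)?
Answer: 73147/37457 ≈ 1.9528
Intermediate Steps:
(-47363 - 25784)/(-28209 + c) = (-47363 - 25784)/(-28209 - 9248) = -73147/(-37457) = -73147*(-1/37457) = 73147/37457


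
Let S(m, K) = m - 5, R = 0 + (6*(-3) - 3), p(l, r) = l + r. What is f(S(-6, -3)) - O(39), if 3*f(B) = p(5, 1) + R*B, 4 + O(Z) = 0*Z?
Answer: 83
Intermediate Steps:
O(Z) = -4 (O(Z) = -4 + 0*Z = -4 + 0 = -4)
R = -21 (R = 0 + (-18 - 3) = 0 - 21 = -21)
S(m, K) = -5 + m
f(B) = 2 - 7*B (f(B) = ((5 + 1) - 21*B)/3 = (6 - 21*B)/3 = 2 - 7*B)
f(S(-6, -3)) - O(39) = (2 - 7*(-5 - 6)) - 1*(-4) = (2 - 7*(-11)) + 4 = (2 + 77) + 4 = 79 + 4 = 83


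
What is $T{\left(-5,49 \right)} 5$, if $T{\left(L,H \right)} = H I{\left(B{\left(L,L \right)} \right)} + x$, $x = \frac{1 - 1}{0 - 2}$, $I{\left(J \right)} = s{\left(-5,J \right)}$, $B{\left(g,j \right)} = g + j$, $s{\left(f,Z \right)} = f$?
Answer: $-1225$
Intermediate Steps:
$I{\left(J \right)} = -5$
$x = 0$ ($x = \frac{0}{-2} = 0 \left(- \frac{1}{2}\right) = 0$)
$T{\left(L,H \right)} = - 5 H$ ($T{\left(L,H \right)} = H \left(-5\right) + 0 = - 5 H + 0 = - 5 H$)
$T{\left(-5,49 \right)} 5 = \left(-5\right) 49 \cdot 5 = \left(-245\right) 5 = -1225$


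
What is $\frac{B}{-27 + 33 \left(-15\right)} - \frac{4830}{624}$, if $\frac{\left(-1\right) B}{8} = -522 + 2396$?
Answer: $\frac{569479}{27144} \approx 20.98$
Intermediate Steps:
$B = -14992$ ($B = - 8 \left(-522 + 2396\right) = \left(-8\right) 1874 = -14992$)
$\frac{B}{-27 + 33 \left(-15\right)} - \frac{4830}{624} = - \frac{14992}{-27 + 33 \left(-15\right)} - \frac{4830}{624} = - \frac{14992}{-27 - 495} - \frac{805}{104} = - \frac{14992}{-522} - \frac{805}{104} = \left(-14992\right) \left(- \frac{1}{522}\right) - \frac{805}{104} = \frac{7496}{261} - \frac{805}{104} = \frac{569479}{27144}$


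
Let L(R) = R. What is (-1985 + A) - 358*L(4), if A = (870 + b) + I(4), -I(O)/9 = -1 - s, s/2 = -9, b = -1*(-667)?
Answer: -2033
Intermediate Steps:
b = 667
s = -18 (s = 2*(-9) = -18)
I(O) = -153 (I(O) = -9*(-1 - 1*(-18)) = -9*(-1 + 18) = -9*17 = -153)
A = 1384 (A = (870 + 667) - 153 = 1537 - 153 = 1384)
(-1985 + A) - 358*L(4) = (-1985 + 1384) - 358*4 = -601 - 1432 = -2033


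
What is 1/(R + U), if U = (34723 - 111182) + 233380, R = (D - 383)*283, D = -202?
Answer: -1/8634 ≈ -0.00011582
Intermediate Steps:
R = -165555 (R = (-202 - 383)*283 = -585*283 = -165555)
U = 156921 (U = -76459 + 233380 = 156921)
1/(R + U) = 1/(-165555 + 156921) = 1/(-8634) = -1/8634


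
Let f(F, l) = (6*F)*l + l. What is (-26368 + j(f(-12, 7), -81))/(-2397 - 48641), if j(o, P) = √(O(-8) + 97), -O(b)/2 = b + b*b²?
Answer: 13184/25519 - √1137/51038 ≈ 0.51597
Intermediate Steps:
O(b) = -2*b - 2*b³ (O(b) = -2*(b + b*b²) = -2*(b + b³) = -2*b - 2*b³)
f(F, l) = l + 6*F*l (f(F, l) = 6*F*l + l = l + 6*F*l)
j(o, P) = √1137 (j(o, P) = √(-2*(-8)*(1 + (-8)²) + 97) = √(-2*(-8)*(1 + 64) + 97) = √(-2*(-8)*65 + 97) = √(1040 + 97) = √1137)
(-26368 + j(f(-12, 7), -81))/(-2397 - 48641) = (-26368 + √1137)/(-2397 - 48641) = (-26368 + √1137)/(-51038) = (-26368 + √1137)*(-1/51038) = 13184/25519 - √1137/51038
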